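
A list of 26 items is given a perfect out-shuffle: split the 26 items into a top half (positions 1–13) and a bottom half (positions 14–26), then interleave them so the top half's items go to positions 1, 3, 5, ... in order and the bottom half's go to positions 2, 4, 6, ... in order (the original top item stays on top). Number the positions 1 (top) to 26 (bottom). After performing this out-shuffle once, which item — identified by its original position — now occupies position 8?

Work backwards from position 8, undoing one out-shuffle at a time:
8 ← 17
So the item now at position 8 started at position 17.

17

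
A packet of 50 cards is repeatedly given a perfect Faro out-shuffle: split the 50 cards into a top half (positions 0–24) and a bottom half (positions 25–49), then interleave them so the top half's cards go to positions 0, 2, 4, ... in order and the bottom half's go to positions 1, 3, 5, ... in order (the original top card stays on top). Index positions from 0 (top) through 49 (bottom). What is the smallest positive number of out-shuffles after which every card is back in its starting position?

21

The out-shuffle permutes the 50 positions with cycle lengths [1, 1, 3, 3, 21, 21].
Every card is home exactly when every cycle has completed a whole number of laps, i.e. after lcm(1, 3, 21) = 21 out-shuffles.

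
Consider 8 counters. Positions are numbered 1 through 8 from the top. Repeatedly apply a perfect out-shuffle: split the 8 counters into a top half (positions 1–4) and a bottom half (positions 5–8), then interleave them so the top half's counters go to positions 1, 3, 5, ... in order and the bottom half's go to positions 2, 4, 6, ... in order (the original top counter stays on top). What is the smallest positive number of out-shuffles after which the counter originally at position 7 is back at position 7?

3

Follow position 7 under repeated out-shuffles:
7 → 6 → 4 → 7
It first returns after 3 out-shuffles.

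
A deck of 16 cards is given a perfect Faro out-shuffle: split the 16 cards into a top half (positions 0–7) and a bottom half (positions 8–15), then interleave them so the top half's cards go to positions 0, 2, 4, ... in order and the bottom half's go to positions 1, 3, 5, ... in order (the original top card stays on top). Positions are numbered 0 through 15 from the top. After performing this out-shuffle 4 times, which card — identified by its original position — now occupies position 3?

3

Work backwards from position 3, undoing one out-shuffle at a time:
3 ← 9 ← 12 ← 6 ← 3
So the card now at position 3 started at position 3.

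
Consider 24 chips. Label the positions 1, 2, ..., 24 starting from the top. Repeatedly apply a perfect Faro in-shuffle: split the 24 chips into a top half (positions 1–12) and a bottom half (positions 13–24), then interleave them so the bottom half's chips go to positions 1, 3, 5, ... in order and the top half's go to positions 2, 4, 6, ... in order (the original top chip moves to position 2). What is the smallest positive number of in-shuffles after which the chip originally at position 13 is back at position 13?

20

Follow position 13 under repeated in-shuffles:
13 → 1 → 2 → 4 → 8 → 16 → 7 → 14 → 3 → 6 → 12 → 24 → 23 → 21 → 17 → 9 → 18 → 11 → 22 → 19 → 13
It first returns after 20 in-shuffles.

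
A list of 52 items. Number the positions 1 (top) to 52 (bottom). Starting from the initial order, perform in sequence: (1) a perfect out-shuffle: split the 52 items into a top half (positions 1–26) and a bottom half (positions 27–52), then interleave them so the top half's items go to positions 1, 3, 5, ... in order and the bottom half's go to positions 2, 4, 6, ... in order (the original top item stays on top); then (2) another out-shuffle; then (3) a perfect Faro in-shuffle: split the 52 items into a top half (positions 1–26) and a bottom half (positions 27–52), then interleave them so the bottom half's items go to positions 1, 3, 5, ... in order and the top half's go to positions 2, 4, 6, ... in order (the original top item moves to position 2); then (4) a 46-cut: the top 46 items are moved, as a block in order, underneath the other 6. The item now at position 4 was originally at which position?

7

Undo the operations in reverse order, starting from position 4:
  undo op 4 (cut 46): 4 ← 50
  undo op 3 (in-shuffle, from top half): 50 ← 25
  undo op 2 (out-shuffle, from top half): 25 ← 13
  undo op 1 (out-shuffle, from top half): 13 ← 7
So the item at position 4 came from original position 7.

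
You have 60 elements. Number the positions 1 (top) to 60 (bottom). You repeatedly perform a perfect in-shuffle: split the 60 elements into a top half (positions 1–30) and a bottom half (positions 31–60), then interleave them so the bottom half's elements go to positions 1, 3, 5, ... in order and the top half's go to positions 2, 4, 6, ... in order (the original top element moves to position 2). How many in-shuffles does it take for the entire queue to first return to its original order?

The in-shuffle permutes the 60 positions with cycle lengths [60].
Every element is home exactly when every cycle has completed a whole number of laps, i.e. after lcm(60) = 60 in-shuffles.

60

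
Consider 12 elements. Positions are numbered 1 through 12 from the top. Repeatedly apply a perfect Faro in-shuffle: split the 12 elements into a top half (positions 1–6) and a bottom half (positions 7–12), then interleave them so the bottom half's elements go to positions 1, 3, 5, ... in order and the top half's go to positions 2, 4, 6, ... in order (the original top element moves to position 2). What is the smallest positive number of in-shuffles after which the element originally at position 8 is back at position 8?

Follow position 8 under repeated in-shuffles:
8 → 3 → 6 → 12 → 11 → 9 → 5 → 10 → 7 → 1 → 2 → 4 → 8
It first returns after 12 in-shuffles.

12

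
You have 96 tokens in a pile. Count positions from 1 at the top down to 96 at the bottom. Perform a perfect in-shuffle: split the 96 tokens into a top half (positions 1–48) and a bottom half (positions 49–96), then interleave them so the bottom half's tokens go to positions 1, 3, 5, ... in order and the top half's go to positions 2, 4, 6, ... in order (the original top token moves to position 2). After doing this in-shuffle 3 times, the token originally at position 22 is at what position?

79

Track the token's position through each in-shuffle:
22 → 44 → 88 → 79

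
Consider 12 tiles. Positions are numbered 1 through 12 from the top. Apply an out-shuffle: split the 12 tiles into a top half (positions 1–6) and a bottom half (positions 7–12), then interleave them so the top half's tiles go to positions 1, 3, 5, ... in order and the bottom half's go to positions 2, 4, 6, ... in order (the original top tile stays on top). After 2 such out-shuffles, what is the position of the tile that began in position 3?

Track the tile's position through each out-shuffle:
3 → 5 → 9

9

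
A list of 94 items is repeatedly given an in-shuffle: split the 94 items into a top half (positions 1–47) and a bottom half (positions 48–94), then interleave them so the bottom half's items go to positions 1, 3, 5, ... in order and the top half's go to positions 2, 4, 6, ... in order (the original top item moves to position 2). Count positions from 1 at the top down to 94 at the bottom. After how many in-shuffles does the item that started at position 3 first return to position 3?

36

Follow position 3 under repeated in-shuffles:
3 → 6 → 12 → 24 → 48 → 1 → 2 → 4 → ... → 3 (length 36)
It first returns after 36 in-shuffles.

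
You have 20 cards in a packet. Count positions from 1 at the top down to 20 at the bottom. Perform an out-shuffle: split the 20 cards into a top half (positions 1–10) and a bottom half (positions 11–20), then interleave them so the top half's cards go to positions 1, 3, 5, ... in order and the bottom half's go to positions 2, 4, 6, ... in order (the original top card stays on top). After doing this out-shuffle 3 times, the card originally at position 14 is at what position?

Track the card's position through each out-shuffle:
14 → 8 → 15 → 10

10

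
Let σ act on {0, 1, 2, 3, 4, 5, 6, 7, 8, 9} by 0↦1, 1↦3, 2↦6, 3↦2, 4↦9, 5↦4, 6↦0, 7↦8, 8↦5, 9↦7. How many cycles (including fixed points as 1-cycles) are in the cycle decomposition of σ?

Cycle decomposition: (0 1 3 2 6) (4 9 7 8 5).
2 cycles.

2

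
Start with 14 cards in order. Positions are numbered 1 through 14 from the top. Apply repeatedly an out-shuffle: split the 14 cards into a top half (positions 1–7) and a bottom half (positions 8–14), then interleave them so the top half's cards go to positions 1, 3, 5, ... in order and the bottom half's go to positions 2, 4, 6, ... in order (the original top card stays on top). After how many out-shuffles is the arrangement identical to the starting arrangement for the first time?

12

The out-shuffle permutes the 14 positions with cycle lengths [1, 1, 12].
Every card is home exactly when every cycle has completed a whole number of laps, i.e. after lcm(1, 12) = 12 out-shuffles.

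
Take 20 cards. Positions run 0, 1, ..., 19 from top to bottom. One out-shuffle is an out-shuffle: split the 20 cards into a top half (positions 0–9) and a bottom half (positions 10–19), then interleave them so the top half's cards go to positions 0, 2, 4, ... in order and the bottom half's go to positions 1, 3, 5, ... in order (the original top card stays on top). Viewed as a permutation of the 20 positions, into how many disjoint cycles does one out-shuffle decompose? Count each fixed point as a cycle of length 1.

3

Trace each unvisited position around until it returns:
(0) (1 2 4 8 16 13 ... len 18) (19)
3 cycles in total.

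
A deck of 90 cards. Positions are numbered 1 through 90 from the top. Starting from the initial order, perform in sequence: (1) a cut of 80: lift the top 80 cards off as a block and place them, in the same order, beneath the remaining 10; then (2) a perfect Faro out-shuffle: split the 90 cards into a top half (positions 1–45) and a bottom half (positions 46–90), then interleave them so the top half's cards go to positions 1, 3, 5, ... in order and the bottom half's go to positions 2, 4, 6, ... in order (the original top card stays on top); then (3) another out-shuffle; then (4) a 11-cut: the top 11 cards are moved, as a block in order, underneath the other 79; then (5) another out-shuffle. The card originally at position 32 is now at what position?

40

Track the card from position 32 forward through each operation:
  after op 1 (cut 80): 32 → 42
  after op 2 (out-shuffle): 42 → 83
  after op 3 (out-shuffle): 83 → 76
  after op 4 (cut 11): 76 → 65
  after op 5 (out-shuffle): 65 → 40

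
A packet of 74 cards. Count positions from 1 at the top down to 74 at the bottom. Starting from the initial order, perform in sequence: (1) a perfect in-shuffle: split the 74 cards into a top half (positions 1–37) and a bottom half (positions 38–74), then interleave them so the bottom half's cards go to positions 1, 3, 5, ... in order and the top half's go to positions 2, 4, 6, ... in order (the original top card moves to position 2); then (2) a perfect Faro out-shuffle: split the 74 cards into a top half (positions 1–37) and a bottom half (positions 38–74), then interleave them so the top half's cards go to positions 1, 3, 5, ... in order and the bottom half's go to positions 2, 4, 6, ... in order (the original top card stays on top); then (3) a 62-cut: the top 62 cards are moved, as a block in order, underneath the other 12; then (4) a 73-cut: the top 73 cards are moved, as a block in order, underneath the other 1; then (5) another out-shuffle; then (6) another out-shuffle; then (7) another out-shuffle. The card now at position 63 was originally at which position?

22

Undo the operations in reverse order, starting from position 63:
  undo op 7 (out-shuffle, from top half): 63 ← 32
  undo op 6 (out-shuffle, from bottom half): 32 ← 53
  undo op 5 (out-shuffle, from top half): 53 ← 27
  undo op 4 (cut 73): 27 ← 26
  undo op 3 (cut 62): 26 ← 14
  undo op 2 (out-shuffle, from bottom half): 14 ← 44
  undo op 1 (in-shuffle, from top half): 44 ← 22
So the card at position 63 came from original position 22.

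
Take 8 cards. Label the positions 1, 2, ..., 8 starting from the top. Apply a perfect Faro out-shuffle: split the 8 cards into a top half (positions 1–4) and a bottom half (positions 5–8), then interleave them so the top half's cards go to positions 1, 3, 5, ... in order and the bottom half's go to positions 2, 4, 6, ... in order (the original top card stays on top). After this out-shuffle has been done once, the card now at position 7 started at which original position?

Work backwards from position 7, undoing one out-shuffle at a time:
7 ← 4
So the card now at position 7 started at position 4.

4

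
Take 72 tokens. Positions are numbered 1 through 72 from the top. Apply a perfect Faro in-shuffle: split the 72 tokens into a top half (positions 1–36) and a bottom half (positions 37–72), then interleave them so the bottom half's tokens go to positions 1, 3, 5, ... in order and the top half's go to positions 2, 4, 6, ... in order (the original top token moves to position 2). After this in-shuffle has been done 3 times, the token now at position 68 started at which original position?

Work backwards from position 68, undoing one in-shuffle at a time:
68 ← 34 ← 17 ← 45
So the token now at position 68 started at position 45.

45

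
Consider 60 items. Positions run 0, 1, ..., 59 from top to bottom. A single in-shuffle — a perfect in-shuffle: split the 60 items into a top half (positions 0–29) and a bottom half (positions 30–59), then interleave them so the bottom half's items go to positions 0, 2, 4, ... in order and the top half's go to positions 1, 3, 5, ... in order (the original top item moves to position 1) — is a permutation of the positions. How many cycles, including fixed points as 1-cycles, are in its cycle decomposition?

Trace each unvisited position around until it returns:
(0 1 3 7 15 31 ... len 60)
1 cycle in total.

1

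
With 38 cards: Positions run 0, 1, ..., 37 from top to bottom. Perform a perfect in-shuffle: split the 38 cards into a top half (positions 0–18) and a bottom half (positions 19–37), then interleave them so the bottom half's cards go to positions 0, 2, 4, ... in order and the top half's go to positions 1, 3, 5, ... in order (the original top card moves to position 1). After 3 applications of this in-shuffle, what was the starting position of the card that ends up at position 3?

19

Work backwards from position 3, undoing one in-shuffle at a time:
3 ← 1 ← 0 ← 19
So the card now at position 3 started at position 19.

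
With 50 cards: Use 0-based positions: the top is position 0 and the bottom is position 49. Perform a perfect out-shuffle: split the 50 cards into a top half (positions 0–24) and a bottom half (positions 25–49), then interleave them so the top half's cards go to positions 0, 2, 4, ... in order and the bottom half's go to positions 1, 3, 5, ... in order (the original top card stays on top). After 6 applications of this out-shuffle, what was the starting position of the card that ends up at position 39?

32

Work backwards from position 39, undoing one out-shuffle at a time:
39 ← 44 ← 22 ← 11 ← 30 ← 15 ← 32
So the card now at position 39 started at position 32.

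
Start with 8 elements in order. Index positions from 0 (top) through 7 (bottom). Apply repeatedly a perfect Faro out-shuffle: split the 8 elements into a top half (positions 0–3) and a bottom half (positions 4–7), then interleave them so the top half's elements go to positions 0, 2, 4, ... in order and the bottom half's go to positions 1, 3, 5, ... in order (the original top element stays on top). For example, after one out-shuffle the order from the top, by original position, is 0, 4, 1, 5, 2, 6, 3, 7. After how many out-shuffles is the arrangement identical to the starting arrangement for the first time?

The out-shuffle permutes the 8 positions with cycle lengths [1, 1, 3, 3].
Every element is home exactly when every cycle has completed a whole number of laps, i.e. after lcm(1, 3) = 3 out-shuffles.

3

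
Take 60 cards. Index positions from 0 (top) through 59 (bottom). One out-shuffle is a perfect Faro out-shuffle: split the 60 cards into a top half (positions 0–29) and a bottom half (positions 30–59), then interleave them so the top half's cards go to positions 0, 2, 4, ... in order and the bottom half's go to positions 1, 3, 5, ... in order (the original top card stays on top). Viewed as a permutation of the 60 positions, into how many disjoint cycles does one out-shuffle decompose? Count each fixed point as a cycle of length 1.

3

Trace each unvisited position around until it returns:
(0) (1 2 4 8 16 32 ... len 58) (59)
3 cycles in total.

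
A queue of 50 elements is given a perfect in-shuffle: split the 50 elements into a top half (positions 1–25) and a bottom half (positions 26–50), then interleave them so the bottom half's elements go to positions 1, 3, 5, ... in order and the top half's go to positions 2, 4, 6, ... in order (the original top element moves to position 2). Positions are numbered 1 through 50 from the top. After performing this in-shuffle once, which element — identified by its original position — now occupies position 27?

39

Work backwards from position 27, undoing one in-shuffle at a time:
27 ← 39
So the element now at position 27 started at position 39.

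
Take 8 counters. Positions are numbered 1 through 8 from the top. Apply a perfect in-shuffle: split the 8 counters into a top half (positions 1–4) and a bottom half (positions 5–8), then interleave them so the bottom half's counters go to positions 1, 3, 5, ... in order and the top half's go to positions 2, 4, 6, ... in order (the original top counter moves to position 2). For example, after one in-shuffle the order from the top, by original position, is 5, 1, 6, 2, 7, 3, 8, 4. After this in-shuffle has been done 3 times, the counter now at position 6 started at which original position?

Work backwards from position 6, undoing one in-shuffle at a time:
6 ← 3 ← 6 ← 3
So the counter now at position 6 started at position 3.

3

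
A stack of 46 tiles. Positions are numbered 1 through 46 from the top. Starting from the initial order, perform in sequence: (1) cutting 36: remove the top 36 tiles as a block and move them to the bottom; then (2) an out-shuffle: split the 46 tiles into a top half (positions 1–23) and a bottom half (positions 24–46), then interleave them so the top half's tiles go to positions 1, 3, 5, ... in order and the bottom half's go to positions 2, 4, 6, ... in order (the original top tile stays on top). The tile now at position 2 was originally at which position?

14

Undo the operations in reverse order, starting from position 2:
  undo op 2 (out-shuffle, from bottom half): 2 ← 24
  undo op 1 (cut 36): 24 ← 14
So the tile at position 2 came from original position 14.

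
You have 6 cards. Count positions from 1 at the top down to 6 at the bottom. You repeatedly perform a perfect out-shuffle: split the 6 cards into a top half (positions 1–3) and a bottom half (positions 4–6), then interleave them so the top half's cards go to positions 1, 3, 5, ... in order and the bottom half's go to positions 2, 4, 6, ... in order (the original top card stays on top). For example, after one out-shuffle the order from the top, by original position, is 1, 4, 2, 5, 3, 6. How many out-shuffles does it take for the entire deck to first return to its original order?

The out-shuffle permutes the 6 positions with cycle lengths [1, 1, 4].
Every card is home exactly when every cycle has completed a whole number of laps, i.e. after lcm(1, 4) = 4 out-shuffles.

4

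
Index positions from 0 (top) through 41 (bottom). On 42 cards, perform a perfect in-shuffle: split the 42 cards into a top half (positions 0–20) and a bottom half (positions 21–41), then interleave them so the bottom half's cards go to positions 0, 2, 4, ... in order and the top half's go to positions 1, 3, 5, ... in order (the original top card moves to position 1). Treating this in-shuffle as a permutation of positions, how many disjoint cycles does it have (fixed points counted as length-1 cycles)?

3

Trace each unvisited position around until it returns:
(0 1 3 7 15 31 ... len 14) (2 5 11 23 4 9 ... len 14) (6 13 27 12 25 8 ... len 14)
3 cycles in total.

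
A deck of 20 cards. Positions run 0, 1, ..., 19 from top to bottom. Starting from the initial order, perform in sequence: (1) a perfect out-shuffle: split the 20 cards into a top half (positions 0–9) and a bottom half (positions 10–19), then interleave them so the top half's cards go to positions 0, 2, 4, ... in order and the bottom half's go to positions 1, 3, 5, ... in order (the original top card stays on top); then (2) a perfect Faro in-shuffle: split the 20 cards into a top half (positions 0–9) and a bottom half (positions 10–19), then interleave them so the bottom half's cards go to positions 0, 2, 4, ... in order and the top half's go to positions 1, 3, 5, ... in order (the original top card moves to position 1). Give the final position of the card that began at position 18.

14

Track the card from position 18 forward through each operation:
  after op 1 (out-shuffle): 18 → 17
  after op 2 (in-shuffle): 17 → 14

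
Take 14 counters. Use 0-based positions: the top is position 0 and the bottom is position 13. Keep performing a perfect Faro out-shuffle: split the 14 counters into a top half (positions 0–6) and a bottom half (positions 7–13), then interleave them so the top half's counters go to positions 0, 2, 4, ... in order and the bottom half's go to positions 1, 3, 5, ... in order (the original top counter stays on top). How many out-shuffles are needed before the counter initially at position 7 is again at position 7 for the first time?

Follow position 7 under repeated out-shuffles:
7 → 1 → 2 → 4 → 8 → 3 → 6 → 12 → 11 → 9 → 5 → 10 → 7
It first returns after 12 out-shuffles.

12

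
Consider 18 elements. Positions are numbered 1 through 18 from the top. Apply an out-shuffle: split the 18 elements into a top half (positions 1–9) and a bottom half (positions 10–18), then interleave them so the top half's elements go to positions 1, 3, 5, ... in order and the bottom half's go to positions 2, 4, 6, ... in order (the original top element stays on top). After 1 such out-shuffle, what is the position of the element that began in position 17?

16

Track the element's position through each out-shuffle:
17 → 16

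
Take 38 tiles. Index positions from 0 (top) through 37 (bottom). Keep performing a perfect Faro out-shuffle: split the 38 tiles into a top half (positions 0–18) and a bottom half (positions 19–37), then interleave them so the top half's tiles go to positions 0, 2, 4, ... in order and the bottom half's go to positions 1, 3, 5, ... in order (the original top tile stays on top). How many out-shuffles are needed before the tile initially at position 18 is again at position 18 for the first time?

Follow position 18 under repeated out-shuffles:
18 → 36 → 35 → 33 → 29 → 21 → 5 → 10 → ... → 18 (length 36)
It first returns after 36 out-shuffles.

36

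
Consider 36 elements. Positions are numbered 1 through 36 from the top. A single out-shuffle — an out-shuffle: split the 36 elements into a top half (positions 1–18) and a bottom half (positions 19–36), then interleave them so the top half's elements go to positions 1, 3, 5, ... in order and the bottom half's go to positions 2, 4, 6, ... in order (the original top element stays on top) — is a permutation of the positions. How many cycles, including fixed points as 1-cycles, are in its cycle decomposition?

7

Trace each unvisited position around until it returns:
(1) (2 3 5 9 17 33 ... len 12) (4 7 13 25 14 27 ... len 12) (6 11 21) (8 15 29 22) (16 31 26) (36)
7 cycles in total.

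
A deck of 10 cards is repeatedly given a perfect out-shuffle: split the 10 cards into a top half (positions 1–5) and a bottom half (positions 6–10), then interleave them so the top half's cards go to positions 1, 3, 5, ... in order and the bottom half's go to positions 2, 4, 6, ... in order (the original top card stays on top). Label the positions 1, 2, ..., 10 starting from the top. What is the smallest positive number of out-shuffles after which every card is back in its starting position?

The out-shuffle permutes the 10 positions with cycle lengths [1, 1, 2, 6].
Every card is home exactly when every cycle has completed a whole number of laps, i.e. after lcm(1, 2, 6) = 6 out-shuffles.

6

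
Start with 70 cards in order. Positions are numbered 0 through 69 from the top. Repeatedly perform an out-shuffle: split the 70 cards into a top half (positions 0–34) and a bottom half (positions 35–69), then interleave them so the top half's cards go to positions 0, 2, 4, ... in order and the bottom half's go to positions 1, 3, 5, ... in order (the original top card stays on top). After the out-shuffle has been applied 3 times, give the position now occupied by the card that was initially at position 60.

Track the card's position through each out-shuffle:
60 → 51 → 33 → 66

66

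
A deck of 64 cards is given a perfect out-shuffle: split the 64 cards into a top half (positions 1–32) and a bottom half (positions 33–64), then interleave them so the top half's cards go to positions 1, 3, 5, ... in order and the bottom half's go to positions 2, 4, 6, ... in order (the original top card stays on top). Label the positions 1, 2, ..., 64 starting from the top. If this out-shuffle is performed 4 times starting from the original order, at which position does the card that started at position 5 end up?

Track the card's position through each out-shuffle:
5 → 9 → 17 → 33 → 2

2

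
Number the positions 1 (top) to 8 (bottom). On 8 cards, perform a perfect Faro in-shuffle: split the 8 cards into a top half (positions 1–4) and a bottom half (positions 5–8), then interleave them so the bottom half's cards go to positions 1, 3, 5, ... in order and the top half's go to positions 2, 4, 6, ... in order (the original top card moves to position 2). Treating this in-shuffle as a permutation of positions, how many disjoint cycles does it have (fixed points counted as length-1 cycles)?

Trace each unvisited position around until it returns:
(1 2 4 8 7 5) (3 6)
2 cycles in total.

2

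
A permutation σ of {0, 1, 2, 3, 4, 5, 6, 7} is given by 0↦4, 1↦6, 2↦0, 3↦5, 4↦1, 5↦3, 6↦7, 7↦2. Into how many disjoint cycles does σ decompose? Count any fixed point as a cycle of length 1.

2

Cycle decomposition: (0 4 1 6 7 2) (3 5).
2 cycles.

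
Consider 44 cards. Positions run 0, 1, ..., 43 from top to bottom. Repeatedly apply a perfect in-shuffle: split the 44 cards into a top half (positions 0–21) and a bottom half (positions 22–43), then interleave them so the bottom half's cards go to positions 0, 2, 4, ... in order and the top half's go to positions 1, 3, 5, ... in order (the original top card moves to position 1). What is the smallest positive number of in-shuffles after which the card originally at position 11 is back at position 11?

4

Follow position 11 under repeated in-shuffles:
11 → 23 → 2 → 5 → 11
It first returns after 4 in-shuffles.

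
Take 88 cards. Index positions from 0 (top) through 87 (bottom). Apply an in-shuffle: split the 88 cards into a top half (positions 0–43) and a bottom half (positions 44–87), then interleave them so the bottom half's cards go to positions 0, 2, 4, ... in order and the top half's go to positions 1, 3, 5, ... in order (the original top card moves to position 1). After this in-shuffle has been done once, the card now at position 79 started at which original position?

Work backwards from position 79, undoing one in-shuffle at a time:
79 ← 39
So the card now at position 79 started at position 39.

39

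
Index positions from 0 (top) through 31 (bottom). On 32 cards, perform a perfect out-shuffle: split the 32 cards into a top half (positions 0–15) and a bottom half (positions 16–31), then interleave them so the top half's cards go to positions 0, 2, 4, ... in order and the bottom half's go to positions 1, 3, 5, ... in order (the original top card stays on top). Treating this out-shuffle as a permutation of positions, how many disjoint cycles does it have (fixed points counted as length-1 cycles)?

Trace each unvisited position around until it returns:
(0) (1 2 4 8 16) (3 6 12 24 17) (5 10 20 9 18) (7 14 28 25 19) (11 22 13 26 21) (15 30 29 27 23) (31)
8 cycles in total.

8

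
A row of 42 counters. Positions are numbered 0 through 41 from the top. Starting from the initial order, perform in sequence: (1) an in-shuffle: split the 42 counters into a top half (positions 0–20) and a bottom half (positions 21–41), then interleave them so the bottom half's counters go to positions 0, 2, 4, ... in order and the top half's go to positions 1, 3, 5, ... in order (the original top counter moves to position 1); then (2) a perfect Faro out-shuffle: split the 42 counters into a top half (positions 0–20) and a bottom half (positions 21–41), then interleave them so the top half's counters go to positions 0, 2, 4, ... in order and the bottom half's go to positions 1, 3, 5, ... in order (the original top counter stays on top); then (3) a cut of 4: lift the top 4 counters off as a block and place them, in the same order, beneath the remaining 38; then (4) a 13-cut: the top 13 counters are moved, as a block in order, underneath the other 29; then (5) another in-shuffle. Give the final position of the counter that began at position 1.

Track the counter from position 1 forward through each operation:
  after op 1 (in-shuffle): 1 → 3
  after op 2 (out-shuffle): 3 → 6
  after op 3 (cut 4): 6 → 2
  after op 4 (cut 13): 2 → 31
  after op 5 (in-shuffle): 31 → 20

20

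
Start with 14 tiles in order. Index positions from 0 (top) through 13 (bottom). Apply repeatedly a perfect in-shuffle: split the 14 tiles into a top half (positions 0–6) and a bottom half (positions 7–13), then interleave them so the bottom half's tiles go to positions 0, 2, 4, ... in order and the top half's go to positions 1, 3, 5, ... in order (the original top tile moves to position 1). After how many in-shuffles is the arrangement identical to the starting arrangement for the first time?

4

The in-shuffle permutes the 14 positions with cycle lengths [2, 4, 4, 4].
Every tile is home exactly when every cycle has completed a whole number of laps, i.e. after lcm(2, 4) = 4 in-shuffles.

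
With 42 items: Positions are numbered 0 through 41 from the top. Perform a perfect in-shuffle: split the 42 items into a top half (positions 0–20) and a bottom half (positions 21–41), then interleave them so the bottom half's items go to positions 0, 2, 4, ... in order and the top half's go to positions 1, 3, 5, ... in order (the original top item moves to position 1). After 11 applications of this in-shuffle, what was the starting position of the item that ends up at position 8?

28

Work backwards from position 8, undoing one in-shuffle at a time:
8 ← 25 ← 12 ← 27 ← 13 ← 6 ← 24 ← 33 ← 16 ← 29 ← 14 ← 28
So the item now at position 8 started at position 28.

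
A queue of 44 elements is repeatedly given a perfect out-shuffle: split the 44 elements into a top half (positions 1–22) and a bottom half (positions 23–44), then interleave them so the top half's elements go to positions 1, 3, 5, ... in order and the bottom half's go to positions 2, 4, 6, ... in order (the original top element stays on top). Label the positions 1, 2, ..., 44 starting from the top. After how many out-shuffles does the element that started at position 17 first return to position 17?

Follow position 17 under repeated out-shuffles:
17 → 33 → 22 → 43 → 42 → 40 → 36 → 28 → 12 → 23 → 2 → 3 → 5 → 9 → 17
It first returns after 14 out-shuffles.

14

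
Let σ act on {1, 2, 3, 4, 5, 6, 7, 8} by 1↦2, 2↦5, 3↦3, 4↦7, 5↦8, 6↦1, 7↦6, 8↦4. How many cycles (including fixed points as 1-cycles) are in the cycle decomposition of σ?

2

Cycle decomposition: (1 2 5 8 4 7 6) (3).
2 cycles.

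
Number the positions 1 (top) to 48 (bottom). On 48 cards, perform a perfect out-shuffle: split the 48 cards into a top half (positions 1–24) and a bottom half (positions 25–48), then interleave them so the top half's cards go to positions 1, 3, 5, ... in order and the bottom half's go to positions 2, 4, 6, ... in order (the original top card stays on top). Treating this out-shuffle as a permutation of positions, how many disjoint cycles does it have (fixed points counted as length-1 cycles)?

Trace each unvisited position around until it returns:
(1) (2 3 5 9 17 33 ... len 23) (6 11 21 41 34 20 ... len 23) (48)
4 cycles in total.

4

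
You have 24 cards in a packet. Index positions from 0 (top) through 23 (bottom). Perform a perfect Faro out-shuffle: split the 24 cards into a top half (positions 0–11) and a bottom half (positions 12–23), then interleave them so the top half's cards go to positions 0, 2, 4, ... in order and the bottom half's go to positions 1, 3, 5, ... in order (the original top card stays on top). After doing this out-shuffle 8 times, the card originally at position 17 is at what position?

5

Track the card's position through each out-shuffle:
17 → 11 → 22 → 21 → 19 → 15 → 7 → 14 → 5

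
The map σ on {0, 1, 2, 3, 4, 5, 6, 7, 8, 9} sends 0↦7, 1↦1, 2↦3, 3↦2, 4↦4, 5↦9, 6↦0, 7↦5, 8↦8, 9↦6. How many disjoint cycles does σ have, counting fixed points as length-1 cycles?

5

Cycle decomposition: (0 7 5 9 6) (1) (2 3) (4) (8).
5 cycles.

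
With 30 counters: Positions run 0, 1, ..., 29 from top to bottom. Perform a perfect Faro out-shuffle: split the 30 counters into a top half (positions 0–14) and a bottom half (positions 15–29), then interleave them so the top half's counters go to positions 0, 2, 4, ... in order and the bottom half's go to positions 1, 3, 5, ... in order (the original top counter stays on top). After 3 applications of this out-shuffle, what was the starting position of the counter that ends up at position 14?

Work backwards from position 14, undoing one out-shuffle at a time:
14 ← 7 ← 18 ← 9
So the counter now at position 14 started at position 9.

9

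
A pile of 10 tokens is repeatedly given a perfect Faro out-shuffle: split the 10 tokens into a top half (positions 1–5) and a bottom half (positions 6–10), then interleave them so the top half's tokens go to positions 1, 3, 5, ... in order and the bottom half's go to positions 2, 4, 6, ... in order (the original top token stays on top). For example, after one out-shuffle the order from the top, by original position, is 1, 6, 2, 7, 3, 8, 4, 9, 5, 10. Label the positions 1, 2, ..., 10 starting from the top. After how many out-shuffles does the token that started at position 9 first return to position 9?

6

Follow position 9 under repeated out-shuffles:
9 → 8 → 6 → 2 → 3 → 5 → 9
It first returns after 6 out-shuffles.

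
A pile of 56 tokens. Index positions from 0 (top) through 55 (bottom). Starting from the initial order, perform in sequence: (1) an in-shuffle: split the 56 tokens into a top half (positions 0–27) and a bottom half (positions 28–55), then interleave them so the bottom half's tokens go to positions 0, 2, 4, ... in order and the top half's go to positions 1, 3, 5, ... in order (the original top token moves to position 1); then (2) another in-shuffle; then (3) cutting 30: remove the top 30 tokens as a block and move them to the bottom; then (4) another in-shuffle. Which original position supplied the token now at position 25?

Undo the operations in reverse order, starting from position 25:
  undo op 4 (in-shuffle, from top half): 25 ← 12
  undo op 3 (cut 30): 12 ← 42
  undo op 2 (in-shuffle, from bottom half): 42 ← 49
  undo op 1 (in-shuffle, from top half): 49 ← 24
So the token at position 25 came from original position 24.

24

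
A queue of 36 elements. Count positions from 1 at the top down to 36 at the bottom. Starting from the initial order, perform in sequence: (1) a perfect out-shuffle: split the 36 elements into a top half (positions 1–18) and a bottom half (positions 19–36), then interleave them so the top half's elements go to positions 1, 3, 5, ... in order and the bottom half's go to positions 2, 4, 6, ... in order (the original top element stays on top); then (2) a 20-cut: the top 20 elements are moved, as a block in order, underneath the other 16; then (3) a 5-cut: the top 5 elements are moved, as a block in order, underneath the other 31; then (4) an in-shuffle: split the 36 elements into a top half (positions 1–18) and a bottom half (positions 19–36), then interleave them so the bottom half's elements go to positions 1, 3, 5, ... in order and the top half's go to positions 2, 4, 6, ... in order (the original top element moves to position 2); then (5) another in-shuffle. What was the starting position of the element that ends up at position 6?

Undo the operations in reverse order, starting from position 6:
  undo op 5 (in-shuffle, from top half): 6 ← 3
  undo op 4 (in-shuffle, from bottom half): 3 ← 20
  undo op 3 (cut 5): 20 ← 25
  undo op 2 (cut 20): 25 ← 9
  undo op 1 (out-shuffle, from top half): 9 ← 5
So the element at position 6 came from original position 5.

5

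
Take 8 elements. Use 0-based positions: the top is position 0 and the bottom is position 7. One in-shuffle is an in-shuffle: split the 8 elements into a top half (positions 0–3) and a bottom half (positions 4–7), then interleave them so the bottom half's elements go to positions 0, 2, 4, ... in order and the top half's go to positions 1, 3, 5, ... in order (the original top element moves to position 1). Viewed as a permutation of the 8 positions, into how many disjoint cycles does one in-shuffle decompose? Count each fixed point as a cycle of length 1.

Trace each unvisited position around until it returns:
(0 1 3 7 6 4) (2 5)
2 cycles in total.

2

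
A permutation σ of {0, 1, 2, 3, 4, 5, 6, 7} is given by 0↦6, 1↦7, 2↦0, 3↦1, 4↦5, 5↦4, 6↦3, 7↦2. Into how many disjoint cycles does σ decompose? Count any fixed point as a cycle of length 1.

Cycle decomposition: (0 6 3 1 7 2) (4 5).
2 cycles.

2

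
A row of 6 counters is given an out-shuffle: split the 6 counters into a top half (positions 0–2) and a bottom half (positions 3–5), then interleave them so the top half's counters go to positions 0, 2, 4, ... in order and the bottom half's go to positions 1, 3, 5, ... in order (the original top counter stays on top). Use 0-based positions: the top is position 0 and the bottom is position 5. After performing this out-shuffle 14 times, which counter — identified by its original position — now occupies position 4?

1

Work backwards from position 4, undoing one out-shuffle at a time:
4 ← 2 ← 1 ← 3 ← 4 ← ... ← 1 (14 steps).
So the counter now at position 4 started at position 1.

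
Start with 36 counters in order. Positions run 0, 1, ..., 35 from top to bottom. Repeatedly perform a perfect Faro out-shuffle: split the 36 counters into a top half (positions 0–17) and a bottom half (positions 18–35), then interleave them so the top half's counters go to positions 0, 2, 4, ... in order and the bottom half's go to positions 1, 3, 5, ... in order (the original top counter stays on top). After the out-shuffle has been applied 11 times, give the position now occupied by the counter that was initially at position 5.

20

Track the counter's position through each out-shuffle:
5 → 10 → 20 → 5 → 10 → 20 → 5 → 10 → 20 → 5 → 10 → 20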